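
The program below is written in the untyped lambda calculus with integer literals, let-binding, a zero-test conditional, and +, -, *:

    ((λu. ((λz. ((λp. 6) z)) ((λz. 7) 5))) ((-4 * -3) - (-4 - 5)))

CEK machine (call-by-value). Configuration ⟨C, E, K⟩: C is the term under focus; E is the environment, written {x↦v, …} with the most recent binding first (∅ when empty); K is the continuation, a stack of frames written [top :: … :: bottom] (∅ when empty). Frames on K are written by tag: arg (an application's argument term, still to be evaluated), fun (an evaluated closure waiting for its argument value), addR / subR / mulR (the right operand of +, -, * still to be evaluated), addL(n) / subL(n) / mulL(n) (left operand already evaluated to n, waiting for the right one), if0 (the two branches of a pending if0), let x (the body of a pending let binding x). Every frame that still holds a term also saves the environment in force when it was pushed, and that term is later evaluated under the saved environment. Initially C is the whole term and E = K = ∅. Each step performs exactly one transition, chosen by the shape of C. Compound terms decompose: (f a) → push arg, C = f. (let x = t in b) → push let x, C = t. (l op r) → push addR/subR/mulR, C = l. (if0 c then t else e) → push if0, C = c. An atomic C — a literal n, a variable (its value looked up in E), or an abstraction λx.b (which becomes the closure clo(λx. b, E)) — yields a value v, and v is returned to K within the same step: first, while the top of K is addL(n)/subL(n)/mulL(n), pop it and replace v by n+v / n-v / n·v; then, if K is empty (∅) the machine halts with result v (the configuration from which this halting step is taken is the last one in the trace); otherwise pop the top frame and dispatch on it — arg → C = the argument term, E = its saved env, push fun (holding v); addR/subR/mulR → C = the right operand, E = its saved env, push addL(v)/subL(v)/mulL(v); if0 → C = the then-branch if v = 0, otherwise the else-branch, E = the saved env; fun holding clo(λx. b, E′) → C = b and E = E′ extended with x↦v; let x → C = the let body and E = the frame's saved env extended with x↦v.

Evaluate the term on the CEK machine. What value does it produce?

Answer: 6

Machine steps:
0. [C=((λu. ((λz. ((λp. 6) z)) ((λz. 7) 5))) ((-4 * -3) - (-4 - 5))) | E=∅ | K=∅]
1. [C=(λu. ((λz. ((λp. 6) z)) ((λz. 7) 5))) | E=∅ | K=[arg]]
2. [C=((-4 * -3) - (-4 - 5)) | E=∅ | K=[fun]]
3. [C=(-4 * -3) | E=∅ | K=[subR :: fun]]
4. [C=-4 | E=∅ | K=[mulR :: subR :: fun]]
5. [C=-3 | E=∅ | K=[mulL(-4) :: subR :: fun]]
6. [C=(-4 - 5) | E=∅ | K=[subL(12) :: fun]]
7. [C=-4 | E=∅ | K=[subR :: subL(12) :: fun]]
8. [C=5 | E=∅ | K=[subL(-4) :: subL(12) :: fun]]
9. [C=((λz. ((λp. 6) z)) ((λz. 7) 5)) | E={u↦21} | K=∅]
10. [C=(λz. ((λp. 6) z)) | E={u↦21} | K=[arg]]
11. [C=((λz. 7) 5) | E={u↦21} | K=[fun]]
12. [C=(λz. 7) | E={u↦21} | K=[arg :: fun]]
13. [C=5 | E={u↦21} | K=[fun :: fun]]
14. [C=7 | E={z↦5, u↦21} | K=[fun]]
15. [C=((λp. 6) z) | E={z↦7, u↦21} | K=∅]
16. [C=(λp. 6) | E={z↦7, u↦21} | K=[arg]]
17. [C=z | E={z↦7, u↦21} | K=[fun]]
18. [C=6 | E={p↦7, z↦7, u↦21} | K=∅]
→ final value 6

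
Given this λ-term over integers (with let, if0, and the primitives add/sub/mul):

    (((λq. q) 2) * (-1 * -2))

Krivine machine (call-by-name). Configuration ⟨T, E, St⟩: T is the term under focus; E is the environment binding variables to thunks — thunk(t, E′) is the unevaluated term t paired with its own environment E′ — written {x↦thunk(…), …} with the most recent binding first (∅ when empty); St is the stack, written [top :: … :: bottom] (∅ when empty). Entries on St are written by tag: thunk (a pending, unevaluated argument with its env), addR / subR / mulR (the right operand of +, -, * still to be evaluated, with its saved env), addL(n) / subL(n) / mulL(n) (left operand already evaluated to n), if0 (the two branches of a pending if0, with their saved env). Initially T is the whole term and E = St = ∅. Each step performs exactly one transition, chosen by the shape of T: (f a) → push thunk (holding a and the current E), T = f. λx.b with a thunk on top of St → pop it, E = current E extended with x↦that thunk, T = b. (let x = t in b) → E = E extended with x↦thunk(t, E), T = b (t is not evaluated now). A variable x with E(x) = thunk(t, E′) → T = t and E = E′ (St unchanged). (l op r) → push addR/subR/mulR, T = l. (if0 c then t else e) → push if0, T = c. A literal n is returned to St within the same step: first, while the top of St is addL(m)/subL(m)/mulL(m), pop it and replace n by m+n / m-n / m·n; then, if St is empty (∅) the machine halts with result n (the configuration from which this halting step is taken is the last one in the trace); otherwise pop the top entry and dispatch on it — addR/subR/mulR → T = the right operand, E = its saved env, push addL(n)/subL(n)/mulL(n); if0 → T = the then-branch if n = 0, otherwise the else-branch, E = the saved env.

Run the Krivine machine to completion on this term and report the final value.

[0] [T=(((λq. q) 2) * (-1 * -2)) | E=∅ | St=∅]
[1] [T=((λq. q) 2) | E=∅ | St=[mulR]]
[2] [T=(λq. q) | E=∅ | St=[thunk :: mulR]]
[3] [T=q | E={q↦thunk(2, ∅)} | St=[mulR]]
[4] [T=2 | E=∅ | St=[mulR]]
[5] [T=(-1 * -2) | E=∅ | St=[mulL(2)]]
[6] [T=-1 | E=∅ | St=[mulR :: mulL(2)]]
[7] [T=-2 | E=∅ | St=[mulL(-1) :: mulL(2)]]
→ final value 4

Answer: 4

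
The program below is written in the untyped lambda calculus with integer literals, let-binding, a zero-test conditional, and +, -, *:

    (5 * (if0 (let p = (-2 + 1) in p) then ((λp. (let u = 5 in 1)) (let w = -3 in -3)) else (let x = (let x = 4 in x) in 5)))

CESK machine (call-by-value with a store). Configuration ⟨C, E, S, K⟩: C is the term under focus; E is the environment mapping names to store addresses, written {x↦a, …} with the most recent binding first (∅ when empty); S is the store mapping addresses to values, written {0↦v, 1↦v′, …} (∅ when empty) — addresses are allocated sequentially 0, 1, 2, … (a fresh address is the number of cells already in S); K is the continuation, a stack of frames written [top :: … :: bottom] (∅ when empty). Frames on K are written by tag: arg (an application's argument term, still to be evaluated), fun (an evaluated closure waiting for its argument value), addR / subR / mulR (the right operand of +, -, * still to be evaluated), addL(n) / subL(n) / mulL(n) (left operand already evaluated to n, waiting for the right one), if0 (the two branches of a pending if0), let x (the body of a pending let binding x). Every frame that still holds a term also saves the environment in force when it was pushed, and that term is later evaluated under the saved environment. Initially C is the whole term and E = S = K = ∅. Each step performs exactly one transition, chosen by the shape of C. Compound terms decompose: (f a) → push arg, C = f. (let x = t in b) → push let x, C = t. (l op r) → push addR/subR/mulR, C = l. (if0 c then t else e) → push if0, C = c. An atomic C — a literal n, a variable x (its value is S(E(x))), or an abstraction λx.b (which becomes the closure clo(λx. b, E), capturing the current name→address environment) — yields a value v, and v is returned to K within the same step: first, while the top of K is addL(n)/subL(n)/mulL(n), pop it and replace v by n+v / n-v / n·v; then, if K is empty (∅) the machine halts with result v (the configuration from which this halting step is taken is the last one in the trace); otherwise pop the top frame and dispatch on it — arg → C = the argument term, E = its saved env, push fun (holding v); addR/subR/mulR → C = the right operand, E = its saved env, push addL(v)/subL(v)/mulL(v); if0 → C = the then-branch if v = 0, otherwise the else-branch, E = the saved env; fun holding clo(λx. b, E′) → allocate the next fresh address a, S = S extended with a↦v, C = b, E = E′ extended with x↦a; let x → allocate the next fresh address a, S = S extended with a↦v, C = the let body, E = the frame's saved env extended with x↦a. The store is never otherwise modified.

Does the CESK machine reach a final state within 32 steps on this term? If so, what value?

Answer: 25

Execution trace:
0. ⟨C=(5 * (if0 (let p = (-2 + 1) in p) then ((λp. (let u = 5 in 1)) (let w = -3 in -3)) else (let x = (let x = 4 in x) in 5))); E=∅; S=∅; K=∅⟩
1. ⟨C=5; E=∅; S=∅; K=[mulR]⟩
2. ⟨C=(if0 (let p = (-2 + 1) in p) then ((λp. (let u = 5 in 1)) (let w = -3 in -3)) else (let x = (let x = 4 in x) in 5)); E=∅; S=∅; K=[mulL(5)]⟩
3. ⟨C=(let p = (-2 + 1) in p); E=∅; S=∅; K=[if0 :: mulL(5)]⟩
4. ⟨C=(-2 + 1); E=∅; S=∅; K=[let p :: if0 :: mulL(5)]⟩
5. ⟨C=-2; E=∅; S=∅; K=[addR :: let p :: if0 :: mulL(5)]⟩
6. ⟨C=1; E=∅; S=∅; K=[addL(-2) :: let p :: if0 :: mulL(5)]⟩
7. ⟨C=p; E={p↦0}; S={0↦-1}; K=[if0 :: mulL(5)]⟩
8. ⟨C=(let x = (let x = 4 in x) in 5); E=∅; S={0↦-1}; K=[mulL(5)]⟩
9. ⟨C=(let x = 4 in x); E=∅; S={0↦-1}; K=[let x :: mulL(5)]⟩
10. ⟨C=4; E=∅; S={0↦-1}; K=[let x :: let x :: mulL(5)]⟩
11. ⟨C=x; E={x↦1}; S={0↦-1, 1↦4}; K=[let x :: mulL(5)]⟩
12. ⟨C=5; E={x↦2}; S={0↦-1, 1↦4, 2↦4}; K=[mulL(5)]⟩
→ final value 25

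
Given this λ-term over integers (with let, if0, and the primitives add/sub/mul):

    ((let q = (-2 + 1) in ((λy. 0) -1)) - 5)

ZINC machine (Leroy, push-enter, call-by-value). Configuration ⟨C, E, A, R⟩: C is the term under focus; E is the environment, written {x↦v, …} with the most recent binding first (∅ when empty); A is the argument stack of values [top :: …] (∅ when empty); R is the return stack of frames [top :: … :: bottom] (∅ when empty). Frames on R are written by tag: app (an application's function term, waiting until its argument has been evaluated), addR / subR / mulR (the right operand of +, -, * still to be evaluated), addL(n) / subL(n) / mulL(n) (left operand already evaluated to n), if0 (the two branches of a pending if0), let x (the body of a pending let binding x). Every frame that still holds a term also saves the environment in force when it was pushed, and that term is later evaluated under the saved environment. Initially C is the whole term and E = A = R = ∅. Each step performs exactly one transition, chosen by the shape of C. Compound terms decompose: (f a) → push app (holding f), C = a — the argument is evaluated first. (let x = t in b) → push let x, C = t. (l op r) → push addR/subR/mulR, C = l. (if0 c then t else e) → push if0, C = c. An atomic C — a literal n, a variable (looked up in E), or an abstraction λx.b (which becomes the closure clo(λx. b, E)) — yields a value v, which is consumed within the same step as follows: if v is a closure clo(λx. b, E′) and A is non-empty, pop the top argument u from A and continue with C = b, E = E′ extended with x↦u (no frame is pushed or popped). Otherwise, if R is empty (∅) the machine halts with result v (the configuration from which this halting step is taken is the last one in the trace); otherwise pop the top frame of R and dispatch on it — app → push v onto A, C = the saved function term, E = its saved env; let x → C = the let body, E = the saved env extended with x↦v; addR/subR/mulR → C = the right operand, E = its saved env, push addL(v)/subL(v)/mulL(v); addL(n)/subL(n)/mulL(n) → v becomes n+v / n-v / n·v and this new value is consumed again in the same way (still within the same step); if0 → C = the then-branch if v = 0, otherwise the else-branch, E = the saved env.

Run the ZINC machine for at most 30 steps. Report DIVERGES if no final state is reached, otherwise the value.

Answer: -5

Execution trace:
step 0: <C=((let q = (-2 + 1) in ((λy. 0) -1)) - 5), E=∅, A=∅, R=∅>
step 1: <C=(let q = (-2 + 1) in ((λy. 0) -1)), E=∅, A=∅, R=[subR]>
step 2: <C=(-2 + 1), E=∅, A=∅, R=[let q :: subR]>
step 3: <C=-2, E=∅, A=∅, R=[addR :: let q :: subR]>
step 4: <C=1, E=∅, A=∅, R=[addL(-2) :: let q :: subR]>
step 5: <C=((λy. 0) -1), E={q↦-1}, A=∅, R=[subR]>
step 6: <C=-1, E={q↦-1}, A=∅, R=[app :: subR]>
step 7: <C=(λy. 0), E={q↦-1}, A=[-1], R=[subR]>
step 8: <C=0, E={y↦-1, q↦-1}, A=∅, R=[subR]>
step 9: <C=5, E=∅, A=∅, R=[subL(0)]>
→ final value -5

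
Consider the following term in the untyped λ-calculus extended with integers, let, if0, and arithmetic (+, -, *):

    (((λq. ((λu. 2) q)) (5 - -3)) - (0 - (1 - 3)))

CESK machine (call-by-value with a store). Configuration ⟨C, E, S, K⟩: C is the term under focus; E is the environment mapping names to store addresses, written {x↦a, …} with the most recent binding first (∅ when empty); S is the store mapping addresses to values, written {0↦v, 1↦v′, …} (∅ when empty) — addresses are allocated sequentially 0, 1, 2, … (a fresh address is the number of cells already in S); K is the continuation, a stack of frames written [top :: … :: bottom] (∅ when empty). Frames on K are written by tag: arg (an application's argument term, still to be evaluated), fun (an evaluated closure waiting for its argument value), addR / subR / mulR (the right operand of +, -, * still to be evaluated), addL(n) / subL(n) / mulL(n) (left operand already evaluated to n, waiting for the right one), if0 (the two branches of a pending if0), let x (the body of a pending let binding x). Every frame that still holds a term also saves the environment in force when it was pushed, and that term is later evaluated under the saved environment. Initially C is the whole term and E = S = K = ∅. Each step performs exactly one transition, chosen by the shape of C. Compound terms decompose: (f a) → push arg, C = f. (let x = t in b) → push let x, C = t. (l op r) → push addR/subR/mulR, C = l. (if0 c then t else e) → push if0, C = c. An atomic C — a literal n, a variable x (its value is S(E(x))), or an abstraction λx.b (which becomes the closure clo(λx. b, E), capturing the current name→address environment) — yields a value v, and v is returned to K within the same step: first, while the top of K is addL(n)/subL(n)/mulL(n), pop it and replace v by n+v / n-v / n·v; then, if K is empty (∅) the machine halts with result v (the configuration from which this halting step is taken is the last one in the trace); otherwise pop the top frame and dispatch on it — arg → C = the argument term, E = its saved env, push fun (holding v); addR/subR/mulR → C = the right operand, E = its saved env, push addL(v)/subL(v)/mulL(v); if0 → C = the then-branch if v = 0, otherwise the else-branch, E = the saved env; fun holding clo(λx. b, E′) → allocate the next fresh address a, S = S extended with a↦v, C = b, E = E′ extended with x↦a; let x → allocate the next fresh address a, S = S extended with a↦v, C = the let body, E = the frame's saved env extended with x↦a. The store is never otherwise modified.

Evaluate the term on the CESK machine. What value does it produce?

Answer: 0

Execution trace:
0. <C=(((λq. ((λu. 2) q)) (5 - -3)) - (0 - (1 - 3))), E=∅, S=∅, K=∅>
1. <C=((λq. ((λu. 2) q)) (5 - -3)), E=∅, S=∅, K=[subR]>
2. <C=(λq. ((λu. 2) q)), E=∅, S=∅, K=[arg :: subR]>
3. <C=(5 - -3), E=∅, S=∅, K=[fun :: subR]>
4. <C=5, E=∅, S=∅, K=[subR :: fun :: subR]>
5. <C=-3, E=∅, S=∅, K=[subL(5) :: fun :: subR]>
6. <C=((λu. 2) q), E={q↦0}, S={0↦8}, K=[subR]>
7. <C=(λu. 2), E={q↦0}, S={0↦8}, K=[arg :: subR]>
8. <C=q, E={q↦0}, S={0↦8}, K=[fun :: subR]>
9. <C=2, E={u↦1, q↦0}, S={0↦8, 1↦8}, K=[subR]>
10. <C=(0 - (1 - 3)), E=∅, S={0↦8, 1↦8}, K=[subL(2)]>
11. <C=0, E=∅, S={0↦8, 1↦8}, K=[subR :: subL(2)]>
12. <C=(1 - 3), E=∅, S={0↦8, 1↦8}, K=[subL(0) :: subL(2)]>
13. <C=1, E=∅, S={0↦8, 1↦8}, K=[subR :: subL(0) :: subL(2)]>
14. <C=3, E=∅, S={0↦8, 1↦8}, K=[subL(1) :: subL(0) :: subL(2)]>
→ final value 0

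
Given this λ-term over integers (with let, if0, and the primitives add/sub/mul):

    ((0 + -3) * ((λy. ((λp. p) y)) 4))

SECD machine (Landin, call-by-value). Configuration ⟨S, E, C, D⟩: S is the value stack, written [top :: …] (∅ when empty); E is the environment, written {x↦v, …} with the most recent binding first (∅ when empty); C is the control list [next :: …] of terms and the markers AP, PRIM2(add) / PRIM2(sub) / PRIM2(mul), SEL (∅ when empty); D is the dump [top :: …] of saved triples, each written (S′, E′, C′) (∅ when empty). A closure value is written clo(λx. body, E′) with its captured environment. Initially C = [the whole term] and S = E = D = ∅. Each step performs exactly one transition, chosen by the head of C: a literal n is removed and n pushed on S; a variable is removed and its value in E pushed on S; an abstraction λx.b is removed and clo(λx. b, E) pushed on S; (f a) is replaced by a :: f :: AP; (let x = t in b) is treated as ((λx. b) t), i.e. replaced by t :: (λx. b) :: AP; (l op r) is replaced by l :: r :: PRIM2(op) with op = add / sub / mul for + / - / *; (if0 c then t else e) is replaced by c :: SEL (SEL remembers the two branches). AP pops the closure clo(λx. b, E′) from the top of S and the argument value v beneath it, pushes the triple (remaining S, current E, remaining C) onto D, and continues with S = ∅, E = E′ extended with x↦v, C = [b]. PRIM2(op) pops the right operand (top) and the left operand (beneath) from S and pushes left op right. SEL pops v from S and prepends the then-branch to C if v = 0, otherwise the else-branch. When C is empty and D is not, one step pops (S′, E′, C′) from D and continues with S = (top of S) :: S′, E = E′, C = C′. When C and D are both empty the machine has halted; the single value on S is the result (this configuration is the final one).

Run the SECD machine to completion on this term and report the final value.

Answer: -12

Machine steps:
0. ⟨S=∅; E=∅; C=[((0 + -3) * ((λy. ((λp. p) y)) 4))]; D=∅⟩
1. ⟨S=∅; E=∅; C=[(0 + -3) :: ((λy. ((λp. p) y)) 4) :: PRIM2(mul)]; D=∅⟩
2. ⟨S=∅; E=∅; C=[0 :: -3 :: PRIM2(add) :: ((λy. ((λp. p) y)) 4) :: PRIM2(mul)]; D=∅⟩
3. ⟨S=[0]; E=∅; C=[-3 :: PRIM2(add) :: ((λy. ((λp. p) y)) 4) :: PRIM2(mul)]; D=∅⟩
4. ⟨S=[-3 :: 0]; E=∅; C=[PRIM2(add) :: ((λy. ((λp. p) y)) 4) :: PRIM2(mul)]; D=∅⟩
5. ⟨S=[-3]; E=∅; C=[((λy. ((λp. p) y)) 4) :: PRIM2(mul)]; D=∅⟩
6. ⟨S=[-3]; E=∅; C=[4 :: (λy. ((λp. p) y)) :: AP :: PRIM2(mul)]; D=∅⟩
7. ⟨S=[4 :: -3]; E=∅; C=[(λy. ((λp. p) y)) :: AP :: PRIM2(mul)]; D=∅⟩
8. ⟨S=[clo(λy. ((λp. p) y), ∅) :: 4 :: -3]; E=∅; C=[AP :: PRIM2(mul)]; D=∅⟩
9. ⟨S=∅; E={y↦4}; C=[((λp. p) y)]; D=[([-3], ∅, [PRIM2(mul)])]⟩
10. ⟨S=∅; E={y↦4}; C=[y :: (λp. p) :: AP]; D=[([-3], ∅, [PRIM2(mul)])]⟩
11. ⟨S=[4]; E={y↦4}; C=[(λp. p) :: AP]; D=[([-3], ∅, [PRIM2(mul)])]⟩
12. ⟨S=[clo(λp. p, {y↦4}) :: 4]; E={y↦4}; C=[AP]; D=[([-3], ∅, [PRIM2(mul)])]⟩
13. ⟨S=∅; E={p↦4, y↦4}; C=[p]; D=[(∅, {y↦4}, ∅) :: ([-3], ∅, [PRIM2(mul)])]⟩
14. ⟨S=[4]; E={p↦4, y↦4}; C=∅; D=[(∅, {y↦4}, ∅) :: ([-3], ∅, [PRIM2(mul)])]⟩
15. ⟨S=[4]; E={y↦4}; C=∅; D=[([-3], ∅, [PRIM2(mul)])]⟩
16. ⟨S=[4 :: -3]; E=∅; C=[PRIM2(mul)]; D=∅⟩
17. ⟨S=[-12]; E=∅; C=∅; D=∅⟩
→ final value -12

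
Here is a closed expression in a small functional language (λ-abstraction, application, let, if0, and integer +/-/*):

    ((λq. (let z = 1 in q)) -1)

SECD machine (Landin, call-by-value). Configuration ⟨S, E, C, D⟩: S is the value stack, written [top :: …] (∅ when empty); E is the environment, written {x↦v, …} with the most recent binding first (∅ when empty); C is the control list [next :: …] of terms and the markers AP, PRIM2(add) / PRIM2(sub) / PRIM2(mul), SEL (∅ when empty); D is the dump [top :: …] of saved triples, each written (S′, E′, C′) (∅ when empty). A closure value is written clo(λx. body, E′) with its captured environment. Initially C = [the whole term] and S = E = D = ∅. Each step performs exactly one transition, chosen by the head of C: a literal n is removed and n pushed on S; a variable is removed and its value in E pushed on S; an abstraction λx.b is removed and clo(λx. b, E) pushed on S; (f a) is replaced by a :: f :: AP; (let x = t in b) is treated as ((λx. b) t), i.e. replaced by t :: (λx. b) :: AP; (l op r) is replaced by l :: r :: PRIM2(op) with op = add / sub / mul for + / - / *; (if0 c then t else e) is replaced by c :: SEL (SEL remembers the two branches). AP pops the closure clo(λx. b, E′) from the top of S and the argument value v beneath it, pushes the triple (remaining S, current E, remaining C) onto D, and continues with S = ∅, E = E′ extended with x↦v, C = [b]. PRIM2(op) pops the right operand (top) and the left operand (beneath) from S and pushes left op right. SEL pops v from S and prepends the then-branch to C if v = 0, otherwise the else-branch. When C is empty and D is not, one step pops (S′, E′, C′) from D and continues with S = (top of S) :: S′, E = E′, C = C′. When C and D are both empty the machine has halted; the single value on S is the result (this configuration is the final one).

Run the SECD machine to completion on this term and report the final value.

Answer: -1

Execution trace:
[0] <S=∅, E=∅, C=[((λq. (let z = 1 in q)) -1)], D=∅>
[1] <S=∅, E=∅, C=[-1 :: (λq. (let z = 1 in q)) :: AP], D=∅>
[2] <S=[-1], E=∅, C=[(λq. (let z = 1 in q)) :: AP], D=∅>
[3] <S=[clo(λq. (let z = 1 in q), ∅) :: -1], E=∅, C=[AP], D=∅>
[4] <S=∅, E={q↦-1}, C=[(let z = 1 in q)], D=[(∅, ∅, ∅)]>
[5] <S=∅, E={q↦-1}, C=[1 :: (λz. q) :: AP], D=[(∅, ∅, ∅)]>
[6] <S=[1], E={q↦-1}, C=[(λz. q) :: AP], D=[(∅, ∅, ∅)]>
[7] <S=[clo(λz. q, {q↦-1}) :: 1], E={q↦-1}, C=[AP], D=[(∅, ∅, ∅)]>
[8] <S=∅, E={z↦1, q↦-1}, C=[q], D=[(∅, {q↦-1}, ∅) :: (∅, ∅, ∅)]>
[9] <S=[-1], E={z↦1, q↦-1}, C=∅, D=[(∅, {q↦-1}, ∅) :: (∅, ∅, ∅)]>
[10] <S=[-1], E={q↦-1}, C=∅, D=[(∅, ∅, ∅)]>
[11] <S=[-1], E=∅, C=∅, D=∅>
→ final value -1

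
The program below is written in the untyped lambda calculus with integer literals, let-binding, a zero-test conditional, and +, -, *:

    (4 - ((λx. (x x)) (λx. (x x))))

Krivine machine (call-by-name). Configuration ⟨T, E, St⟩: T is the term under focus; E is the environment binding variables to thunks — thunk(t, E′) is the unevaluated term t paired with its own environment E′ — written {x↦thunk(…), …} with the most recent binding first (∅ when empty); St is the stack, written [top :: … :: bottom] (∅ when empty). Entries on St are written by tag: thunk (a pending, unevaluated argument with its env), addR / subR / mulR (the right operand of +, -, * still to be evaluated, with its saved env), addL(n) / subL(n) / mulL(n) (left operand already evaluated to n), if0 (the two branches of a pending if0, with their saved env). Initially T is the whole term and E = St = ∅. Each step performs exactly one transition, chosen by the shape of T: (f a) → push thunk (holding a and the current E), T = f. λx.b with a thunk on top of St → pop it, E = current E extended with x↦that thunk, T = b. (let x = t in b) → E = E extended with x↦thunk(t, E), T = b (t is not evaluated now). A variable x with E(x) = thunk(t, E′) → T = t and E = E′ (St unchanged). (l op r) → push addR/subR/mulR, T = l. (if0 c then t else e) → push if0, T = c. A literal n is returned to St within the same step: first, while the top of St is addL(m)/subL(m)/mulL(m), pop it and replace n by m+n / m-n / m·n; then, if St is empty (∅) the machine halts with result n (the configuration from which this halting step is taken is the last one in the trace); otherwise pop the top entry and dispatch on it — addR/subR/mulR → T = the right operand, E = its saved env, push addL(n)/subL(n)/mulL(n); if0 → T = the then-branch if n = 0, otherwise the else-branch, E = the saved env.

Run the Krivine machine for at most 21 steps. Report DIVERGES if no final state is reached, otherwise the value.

Answer: DIVERGES (no final state within 21 steps)

Machine steps:
[0] <T=(4 - ((λx. (x x)) (λx. (x x)))), E=∅, St=∅>
[1] <T=4, E=∅, St=[subR]>
[2] <T=((λx. (x x)) (λx. (x x))), E=∅, St=[subL(4)]>
[3] <T=(λx. (x x)), E=∅, St=[thunk :: subL(4)]>
[4] <T=(x x), E={x↦thunk((λx. (x x)), ∅)}, St=[subL(4)]>
[5] <T=x, E={x↦thunk((λx. (x x)), ∅)}, St=[thunk :: subL(4)]>
[6] <T=(λx. (x x)), E=∅, St=[thunk :: subL(4)]>
[7] <T=(x x), E={x↦thunk(x, {x↦thunk((λx. (x x)), ∅)})}, St=[subL(4)]>
[8] <T=x, E={x↦thunk(x, {x↦thunk((λx. (x x)), ∅)})}, St=[thunk :: subL(4)]>
[9] <T=x, E={x↦thunk((λx. (x x)), ∅)}, St=[thunk :: subL(4)]>
[10] <T=(λx. (x x)), E=∅, St=[thunk :: subL(4)]>
[11] <T=(x x), E={x↦thunk(x, {x↦thunk(x, {x↦thunk((λx. (x x)), ∅)})})}, St=[subL(4)]>
[12] <T=x, E={x↦thunk(x, {x↦thunk(x, {x↦thunk((λx. (x x)), ∅)})})}, St=[thunk :: subL(4)]>
[13] <T=x, E={x↦thunk(x, {x↦thunk((λx. (x x)), ∅)})}, St=[thunk :: subL(4)]>
[14] <T=x, E={x↦thunk((λx. (x x)), ∅)}, St=[thunk :: subL(4)]>
[15] <T=(λx. (x x)), E=∅, St=[thunk :: subL(4)]>
[16] <T=(x x), E={x↦thunk(x, {x↦thunk(x, {x↦thunk(x, {x↦thunk((λx. (x x)), ∅)})})})}, St=[subL(4)]>
[17] <T=x, E={x↦thunk(x, {x↦thunk(x, {x↦thunk(x, {x↦thunk((λx. (x x)), ∅)})})})}, St=[thunk :: subL(4)]>
[18] <T=x, E={x↦thunk(x, {x↦thunk(x, {x↦thunk((λx. (x x)), ∅)})})}, St=[thunk :: subL(4)]>
[19] <T=x, E={x↦thunk(x, {x↦thunk((λx. (x x)), ∅)})}, St=[thunk :: subL(4)]>
[20] <T=x, E={x↦thunk((λx. (x x)), ∅)}, St=[thunk :: subL(4)]>
[21] <T=(λx. (x x)), E=∅, St=[thunk :: subL(4)]>
→ 21 transitions taken and the configuration is still not final: no result within 21 steps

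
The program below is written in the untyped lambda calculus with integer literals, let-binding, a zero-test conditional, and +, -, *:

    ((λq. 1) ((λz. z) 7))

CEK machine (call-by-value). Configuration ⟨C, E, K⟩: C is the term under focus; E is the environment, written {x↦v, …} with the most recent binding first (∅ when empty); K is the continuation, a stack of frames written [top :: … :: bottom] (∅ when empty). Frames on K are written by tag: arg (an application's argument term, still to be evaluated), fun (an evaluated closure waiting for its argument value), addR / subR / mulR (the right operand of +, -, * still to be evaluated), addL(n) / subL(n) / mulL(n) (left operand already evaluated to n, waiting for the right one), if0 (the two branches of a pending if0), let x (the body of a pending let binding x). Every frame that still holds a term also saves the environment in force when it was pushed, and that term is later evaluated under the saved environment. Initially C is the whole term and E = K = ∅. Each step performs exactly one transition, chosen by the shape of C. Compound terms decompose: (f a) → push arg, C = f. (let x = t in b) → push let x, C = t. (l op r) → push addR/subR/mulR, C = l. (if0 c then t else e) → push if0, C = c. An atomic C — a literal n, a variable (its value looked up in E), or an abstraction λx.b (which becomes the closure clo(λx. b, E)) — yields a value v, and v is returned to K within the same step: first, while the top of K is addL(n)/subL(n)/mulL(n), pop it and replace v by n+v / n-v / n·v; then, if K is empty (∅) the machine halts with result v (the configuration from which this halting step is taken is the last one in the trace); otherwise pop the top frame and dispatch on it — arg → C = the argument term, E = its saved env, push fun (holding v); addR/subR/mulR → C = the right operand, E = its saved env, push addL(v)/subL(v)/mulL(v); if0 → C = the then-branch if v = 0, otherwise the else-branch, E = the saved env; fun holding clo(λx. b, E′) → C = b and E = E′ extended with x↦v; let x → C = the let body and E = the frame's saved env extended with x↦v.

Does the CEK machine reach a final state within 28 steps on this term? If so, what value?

0. <C=((λq. 1) ((λz. z) 7)), E=∅, K=∅>
1. <C=(λq. 1), E=∅, K=[arg]>
2. <C=((λz. z) 7), E=∅, K=[fun]>
3. <C=(λz. z), E=∅, K=[arg :: fun]>
4. <C=7, E=∅, K=[fun :: fun]>
5. <C=z, E={z↦7}, K=[fun]>
6. <C=1, E={q↦7}, K=∅>
→ final value 1

Answer: 1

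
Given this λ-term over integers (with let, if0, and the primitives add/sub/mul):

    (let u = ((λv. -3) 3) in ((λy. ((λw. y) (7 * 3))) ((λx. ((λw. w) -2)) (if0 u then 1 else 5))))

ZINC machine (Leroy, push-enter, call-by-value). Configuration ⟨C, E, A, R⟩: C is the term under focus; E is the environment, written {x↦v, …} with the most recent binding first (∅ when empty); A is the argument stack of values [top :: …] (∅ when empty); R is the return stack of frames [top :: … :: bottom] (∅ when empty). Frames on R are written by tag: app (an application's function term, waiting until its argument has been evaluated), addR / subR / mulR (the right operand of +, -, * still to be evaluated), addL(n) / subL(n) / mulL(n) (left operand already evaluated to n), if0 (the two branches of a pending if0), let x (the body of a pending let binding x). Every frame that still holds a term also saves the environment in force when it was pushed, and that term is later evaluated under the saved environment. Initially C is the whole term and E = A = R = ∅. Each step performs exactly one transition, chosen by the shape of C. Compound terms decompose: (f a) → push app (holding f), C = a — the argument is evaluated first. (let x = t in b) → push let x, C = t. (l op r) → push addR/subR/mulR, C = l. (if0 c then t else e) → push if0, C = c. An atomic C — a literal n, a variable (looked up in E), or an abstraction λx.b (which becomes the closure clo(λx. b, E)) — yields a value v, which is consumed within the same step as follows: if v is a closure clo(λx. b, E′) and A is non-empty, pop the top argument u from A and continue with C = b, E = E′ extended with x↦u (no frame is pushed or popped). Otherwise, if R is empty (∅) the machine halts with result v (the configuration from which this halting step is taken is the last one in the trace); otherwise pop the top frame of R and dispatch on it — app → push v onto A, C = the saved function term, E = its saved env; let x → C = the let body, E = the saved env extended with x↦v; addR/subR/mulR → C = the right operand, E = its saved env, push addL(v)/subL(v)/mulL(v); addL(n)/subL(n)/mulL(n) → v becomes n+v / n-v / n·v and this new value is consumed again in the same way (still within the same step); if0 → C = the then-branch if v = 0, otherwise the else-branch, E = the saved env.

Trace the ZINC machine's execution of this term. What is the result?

[0] ⟨C=(let u = ((λv. -3) 3) in ((λy. ((λw. y) (7 * 3))) ((λx. ((λw. w) -2)) (if0 u then 1 else 5)))); E=∅; A=∅; R=∅⟩
[1] ⟨C=((λv. -3) 3); E=∅; A=∅; R=[let u]⟩
[2] ⟨C=3; E=∅; A=∅; R=[app :: let u]⟩
[3] ⟨C=(λv. -3); E=∅; A=[3]; R=[let u]⟩
[4] ⟨C=-3; E={v↦3}; A=∅; R=[let u]⟩
[5] ⟨C=((λy. ((λw. y) (7 * 3))) ((λx. ((λw. w) -2)) (if0 u then 1 else 5))); E={u↦-3}; A=∅; R=∅⟩
[6] ⟨C=((λx. ((λw. w) -2)) (if0 u then 1 else 5)); E={u↦-3}; A=∅; R=[app]⟩
[7] ⟨C=(if0 u then 1 else 5); E={u↦-3}; A=∅; R=[app :: app]⟩
[8] ⟨C=u; E={u↦-3}; A=∅; R=[if0 :: app :: app]⟩
[9] ⟨C=5; E={u↦-3}; A=∅; R=[app :: app]⟩
[10] ⟨C=(λx. ((λw. w) -2)); E={u↦-3}; A=[5]; R=[app]⟩
[11] ⟨C=((λw. w) -2); E={x↦5, u↦-3}; A=∅; R=[app]⟩
[12] ⟨C=-2; E={x↦5, u↦-3}; A=∅; R=[app :: app]⟩
[13] ⟨C=(λw. w); E={x↦5, u↦-3}; A=[-2]; R=[app]⟩
[14] ⟨C=w; E={w↦-2, x↦5, u↦-3}; A=∅; R=[app]⟩
[15] ⟨C=(λy. ((λw. y) (7 * 3))); E={u↦-3}; A=[-2]; R=∅⟩
[16] ⟨C=((λw. y) (7 * 3)); E={y↦-2, u↦-3}; A=∅; R=∅⟩
[17] ⟨C=(7 * 3); E={y↦-2, u↦-3}; A=∅; R=[app]⟩
[18] ⟨C=7; E={y↦-2, u↦-3}; A=∅; R=[mulR :: app]⟩
[19] ⟨C=3; E={y↦-2, u↦-3}; A=∅; R=[mulL(7) :: app]⟩
[20] ⟨C=(λw. y); E={y↦-2, u↦-3}; A=[21]; R=∅⟩
[21] ⟨C=y; E={w↦21, y↦-2, u↦-3}; A=∅; R=∅⟩
→ final value -2

Answer: -2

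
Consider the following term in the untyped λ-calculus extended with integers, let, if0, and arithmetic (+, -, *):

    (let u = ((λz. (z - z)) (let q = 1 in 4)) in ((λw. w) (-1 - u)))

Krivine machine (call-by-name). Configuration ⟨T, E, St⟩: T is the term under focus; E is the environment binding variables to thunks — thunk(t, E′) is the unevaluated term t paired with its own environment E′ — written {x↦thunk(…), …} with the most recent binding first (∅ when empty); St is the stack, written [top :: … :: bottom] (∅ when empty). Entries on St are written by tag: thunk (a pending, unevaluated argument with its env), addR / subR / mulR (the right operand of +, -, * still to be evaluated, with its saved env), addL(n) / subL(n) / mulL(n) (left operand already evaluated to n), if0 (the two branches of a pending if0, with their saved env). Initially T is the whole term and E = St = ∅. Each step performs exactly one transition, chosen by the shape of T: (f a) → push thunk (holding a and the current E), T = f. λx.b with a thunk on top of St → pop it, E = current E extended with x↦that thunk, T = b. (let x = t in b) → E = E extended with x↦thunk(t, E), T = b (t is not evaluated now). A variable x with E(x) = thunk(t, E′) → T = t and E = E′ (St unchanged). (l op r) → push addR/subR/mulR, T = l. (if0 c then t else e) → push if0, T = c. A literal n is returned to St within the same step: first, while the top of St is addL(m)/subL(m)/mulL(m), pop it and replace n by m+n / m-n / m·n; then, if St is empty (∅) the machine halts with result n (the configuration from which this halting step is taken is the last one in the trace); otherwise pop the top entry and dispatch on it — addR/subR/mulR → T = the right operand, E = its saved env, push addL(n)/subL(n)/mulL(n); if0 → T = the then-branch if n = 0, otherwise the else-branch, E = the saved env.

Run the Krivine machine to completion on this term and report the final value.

Answer: -1

Derivation:
step 0: [T=(let u = ((λz. (z - z)) (let q = 1 in 4)) in ((λw. w) (-1 - u))) | E=∅ | St=∅]
step 1: [T=((λw. w) (-1 - u)) | E={u↦thunk(((λz. (z - z)) (let q = 1 in 4)), ∅)} | St=∅]
step 2: [T=(λw. w) | E={u↦thunk(((λz. (z - z)) (let q = 1 in 4)), ∅)} | St=[thunk]]
step 3: [T=w | E={w↦thunk((-1 - u), {u↦thunk(((λz. (z - z)) (let q = 1 in 4)), ∅)}), u↦thunk(((λz. (z - z)) (let q = 1 in 4)), ∅)} | St=∅]
step 4: [T=(-1 - u) | E={u↦thunk(((λz. (z - z)) (let q = 1 in 4)), ∅)} | St=∅]
step 5: [T=-1 | E={u↦thunk(((λz. (z - z)) (let q = 1 in 4)), ∅)} | St=[subR]]
step 6: [T=u | E={u↦thunk(((λz. (z - z)) (let q = 1 in 4)), ∅)} | St=[subL(-1)]]
step 7: [T=((λz. (z - z)) (let q = 1 in 4)) | E=∅ | St=[subL(-1)]]
step 8: [T=(λz. (z - z)) | E=∅ | St=[thunk :: subL(-1)]]
step 9: [T=(z - z) | E={z↦thunk((let q = 1 in 4), ∅)} | St=[subL(-1)]]
step 10: [T=z | E={z↦thunk((let q = 1 in 4), ∅)} | St=[subR :: subL(-1)]]
step 11: [T=(let q = 1 in 4) | E=∅ | St=[subR :: subL(-1)]]
step 12: [T=4 | E={q↦thunk(1, ∅)} | St=[subR :: subL(-1)]]
step 13: [T=z | E={z↦thunk((let q = 1 in 4), ∅)} | St=[subL(4) :: subL(-1)]]
step 14: [T=(let q = 1 in 4) | E=∅ | St=[subL(4) :: subL(-1)]]
step 15: [T=4 | E={q↦thunk(1, ∅)} | St=[subL(4) :: subL(-1)]]
→ final value -1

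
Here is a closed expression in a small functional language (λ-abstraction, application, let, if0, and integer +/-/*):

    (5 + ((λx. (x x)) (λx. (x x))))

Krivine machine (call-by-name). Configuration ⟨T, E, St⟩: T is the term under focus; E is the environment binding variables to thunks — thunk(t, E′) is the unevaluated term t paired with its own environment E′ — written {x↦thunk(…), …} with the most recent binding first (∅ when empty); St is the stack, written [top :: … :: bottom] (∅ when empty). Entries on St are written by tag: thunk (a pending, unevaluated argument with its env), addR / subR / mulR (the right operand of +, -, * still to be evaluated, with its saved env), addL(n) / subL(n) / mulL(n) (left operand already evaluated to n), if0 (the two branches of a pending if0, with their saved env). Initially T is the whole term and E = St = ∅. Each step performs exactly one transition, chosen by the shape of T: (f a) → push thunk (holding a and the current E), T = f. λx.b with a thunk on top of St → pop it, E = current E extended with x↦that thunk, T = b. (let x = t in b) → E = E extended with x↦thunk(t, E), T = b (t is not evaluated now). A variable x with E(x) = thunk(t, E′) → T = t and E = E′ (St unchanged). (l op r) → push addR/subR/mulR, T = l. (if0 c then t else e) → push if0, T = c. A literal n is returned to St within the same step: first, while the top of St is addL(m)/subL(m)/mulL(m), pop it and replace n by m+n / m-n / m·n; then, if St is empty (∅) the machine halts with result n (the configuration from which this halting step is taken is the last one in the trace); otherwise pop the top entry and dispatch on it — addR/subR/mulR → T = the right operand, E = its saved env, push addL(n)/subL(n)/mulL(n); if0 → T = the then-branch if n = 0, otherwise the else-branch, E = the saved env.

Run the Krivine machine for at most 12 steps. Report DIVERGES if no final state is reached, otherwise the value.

t=0: ⟨T=(5 + ((λx. (x x)) (λx. (x x)))); E=∅; St=∅⟩
t=1: ⟨T=5; E=∅; St=[addR]⟩
t=2: ⟨T=((λx. (x x)) (λx. (x x))); E=∅; St=[addL(5)]⟩
t=3: ⟨T=(λx. (x x)); E=∅; St=[thunk :: addL(5)]⟩
t=4: ⟨T=(x x); E={x↦thunk((λx. (x x)), ∅)}; St=[addL(5)]⟩
t=5: ⟨T=x; E={x↦thunk((λx. (x x)), ∅)}; St=[thunk :: addL(5)]⟩
t=6: ⟨T=(λx. (x x)); E=∅; St=[thunk :: addL(5)]⟩
t=7: ⟨T=(x x); E={x↦thunk(x, {x↦thunk((λx. (x x)), ∅)})}; St=[addL(5)]⟩
t=8: ⟨T=x; E={x↦thunk(x, {x↦thunk((λx. (x x)), ∅)})}; St=[thunk :: addL(5)]⟩
t=9: ⟨T=x; E={x↦thunk((λx. (x x)), ∅)}; St=[thunk :: addL(5)]⟩
t=10: ⟨T=(λx. (x x)); E=∅; St=[thunk :: addL(5)]⟩
t=11: ⟨T=(x x); E={x↦thunk(x, {x↦thunk(x, {x↦thunk((λx. (x x)), ∅)})})}; St=[addL(5)]⟩
t=12: ⟨T=x; E={x↦thunk(x, {x↦thunk(x, {x↦thunk((λx. (x x)), ∅)})})}; St=[thunk :: addL(5)]⟩
→ 12 transitions taken and the configuration is still not final: no result within 12 steps

Answer: DIVERGES (no final state within 12 steps)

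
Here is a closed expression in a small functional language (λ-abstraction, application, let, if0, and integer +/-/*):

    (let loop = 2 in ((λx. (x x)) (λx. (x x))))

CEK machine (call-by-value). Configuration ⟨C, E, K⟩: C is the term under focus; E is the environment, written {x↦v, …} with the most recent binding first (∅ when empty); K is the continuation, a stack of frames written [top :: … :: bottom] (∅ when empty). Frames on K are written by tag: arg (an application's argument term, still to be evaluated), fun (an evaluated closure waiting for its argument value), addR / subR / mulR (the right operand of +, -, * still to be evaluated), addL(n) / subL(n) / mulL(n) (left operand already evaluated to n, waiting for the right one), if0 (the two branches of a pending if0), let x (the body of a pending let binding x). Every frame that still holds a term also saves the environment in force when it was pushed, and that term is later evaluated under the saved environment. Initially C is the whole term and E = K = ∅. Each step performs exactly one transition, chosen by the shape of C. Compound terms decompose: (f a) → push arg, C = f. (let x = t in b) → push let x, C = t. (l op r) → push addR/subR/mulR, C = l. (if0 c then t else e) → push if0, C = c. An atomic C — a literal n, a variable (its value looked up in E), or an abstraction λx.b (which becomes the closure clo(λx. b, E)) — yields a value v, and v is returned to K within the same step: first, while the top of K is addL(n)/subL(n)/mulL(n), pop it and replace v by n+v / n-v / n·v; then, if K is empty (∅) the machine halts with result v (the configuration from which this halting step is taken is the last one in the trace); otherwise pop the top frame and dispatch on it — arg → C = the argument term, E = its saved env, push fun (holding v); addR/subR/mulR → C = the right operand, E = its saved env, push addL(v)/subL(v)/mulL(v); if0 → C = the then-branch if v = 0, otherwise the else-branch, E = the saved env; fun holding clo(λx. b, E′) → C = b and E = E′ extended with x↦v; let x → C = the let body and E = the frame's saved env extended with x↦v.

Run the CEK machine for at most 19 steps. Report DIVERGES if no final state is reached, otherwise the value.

Answer: DIVERGES (no final state within 19 steps)

Machine steps:
step 0: [C=(let loop = 2 in ((λx. (x x)) (λx. (x x)))) | E=∅ | K=∅]
step 1: [C=2 | E=∅ | K=[let loop]]
step 2: [C=((λx. (x x)) (λx. (x x))) | E={loop↦2} | K=∅]
step 3: [C=(λx. (x x)) | E={loop↦2} | K=[arg]]
step 4: [C=(λx. (x x)) | E={loop↦2} | K=[fun]]
step 5: [C=(x x) | E={x↦clo(λx. (x x), {loop↦2}), loop↦2} | K=∅]
step 6: [C=x | E={x↦clo(λx. (x x), {loop↦2}), loop↦2} | K=[arg]]
step 7: [C=x | E={x↦clo(λx. (x x), {loop↦2}), loop↦2} | K=[fun]]
… configuration repeats with period 3 (steps 5–7 recur indefinitely) …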